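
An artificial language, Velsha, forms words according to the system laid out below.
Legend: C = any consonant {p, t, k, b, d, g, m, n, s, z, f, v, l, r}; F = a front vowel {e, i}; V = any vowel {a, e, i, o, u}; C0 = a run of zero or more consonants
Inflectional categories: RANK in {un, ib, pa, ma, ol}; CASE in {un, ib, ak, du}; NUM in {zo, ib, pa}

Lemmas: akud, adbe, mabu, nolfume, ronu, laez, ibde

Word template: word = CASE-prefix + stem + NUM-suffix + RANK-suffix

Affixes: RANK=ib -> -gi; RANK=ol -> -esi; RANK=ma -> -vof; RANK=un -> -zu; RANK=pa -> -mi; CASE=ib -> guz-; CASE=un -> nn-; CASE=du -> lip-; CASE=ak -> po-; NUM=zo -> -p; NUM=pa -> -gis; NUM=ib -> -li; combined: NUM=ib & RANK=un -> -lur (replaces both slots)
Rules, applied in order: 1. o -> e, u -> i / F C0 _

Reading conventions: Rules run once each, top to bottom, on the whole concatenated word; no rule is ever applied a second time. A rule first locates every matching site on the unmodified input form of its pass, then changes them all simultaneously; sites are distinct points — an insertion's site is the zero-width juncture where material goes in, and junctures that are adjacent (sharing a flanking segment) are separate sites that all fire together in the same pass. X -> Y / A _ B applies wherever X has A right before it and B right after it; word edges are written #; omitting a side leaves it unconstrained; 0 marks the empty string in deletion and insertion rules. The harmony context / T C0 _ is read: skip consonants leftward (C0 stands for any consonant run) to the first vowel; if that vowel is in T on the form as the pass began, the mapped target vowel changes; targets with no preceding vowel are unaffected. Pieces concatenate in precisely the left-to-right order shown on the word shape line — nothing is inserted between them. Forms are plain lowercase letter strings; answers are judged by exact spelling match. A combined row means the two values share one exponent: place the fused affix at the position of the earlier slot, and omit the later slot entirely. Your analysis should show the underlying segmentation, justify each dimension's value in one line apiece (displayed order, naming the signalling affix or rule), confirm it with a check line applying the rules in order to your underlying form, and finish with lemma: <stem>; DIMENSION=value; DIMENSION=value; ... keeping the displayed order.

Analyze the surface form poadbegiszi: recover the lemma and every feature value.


underlying: po-adbe-gis-zu
RANK=un - signalled by the affix -zu
CASE=ak - signalled by the affix po-
NUM=pa - signalled by the affix -gis
check: poadbegiszu -> poadbegiszi
lemma: adbe; RANK=un; CASE=ak; NUM=pa


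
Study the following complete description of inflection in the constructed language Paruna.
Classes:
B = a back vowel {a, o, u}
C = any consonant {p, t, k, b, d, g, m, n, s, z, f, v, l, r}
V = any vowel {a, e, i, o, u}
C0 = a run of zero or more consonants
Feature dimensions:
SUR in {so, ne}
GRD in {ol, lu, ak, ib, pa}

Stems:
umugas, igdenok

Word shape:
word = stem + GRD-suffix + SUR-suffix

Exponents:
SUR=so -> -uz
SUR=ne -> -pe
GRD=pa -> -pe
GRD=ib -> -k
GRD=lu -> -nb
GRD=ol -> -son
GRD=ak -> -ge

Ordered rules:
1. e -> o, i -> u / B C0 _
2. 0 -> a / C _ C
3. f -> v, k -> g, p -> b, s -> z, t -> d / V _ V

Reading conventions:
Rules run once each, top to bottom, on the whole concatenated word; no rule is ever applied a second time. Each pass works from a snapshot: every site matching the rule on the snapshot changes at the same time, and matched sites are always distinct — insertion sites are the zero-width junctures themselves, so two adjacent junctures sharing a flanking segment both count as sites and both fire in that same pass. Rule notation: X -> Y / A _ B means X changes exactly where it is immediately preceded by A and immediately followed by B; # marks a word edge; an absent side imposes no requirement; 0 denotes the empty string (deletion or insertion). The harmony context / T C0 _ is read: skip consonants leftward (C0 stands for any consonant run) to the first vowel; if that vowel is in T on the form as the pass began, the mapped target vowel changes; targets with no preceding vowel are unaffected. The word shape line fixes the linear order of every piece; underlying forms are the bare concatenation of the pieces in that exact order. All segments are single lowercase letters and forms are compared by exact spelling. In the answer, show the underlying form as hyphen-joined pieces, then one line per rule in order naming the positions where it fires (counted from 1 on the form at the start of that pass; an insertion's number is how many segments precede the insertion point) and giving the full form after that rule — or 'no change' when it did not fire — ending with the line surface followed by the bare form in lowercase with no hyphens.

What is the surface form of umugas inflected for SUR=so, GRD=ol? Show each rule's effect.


underlying: umugas-son-uz
1. e -> o, i -> u / B C0 _: no change
2. 0 -> a / C _ C: inserts after position(s) 6: umugasasonuz
3. f -> v, k -> g, p -> b, s -> z, t -> d / V _ V: fires at position(s) 6, 8: umugazazonuz
surface: umugazazonuz


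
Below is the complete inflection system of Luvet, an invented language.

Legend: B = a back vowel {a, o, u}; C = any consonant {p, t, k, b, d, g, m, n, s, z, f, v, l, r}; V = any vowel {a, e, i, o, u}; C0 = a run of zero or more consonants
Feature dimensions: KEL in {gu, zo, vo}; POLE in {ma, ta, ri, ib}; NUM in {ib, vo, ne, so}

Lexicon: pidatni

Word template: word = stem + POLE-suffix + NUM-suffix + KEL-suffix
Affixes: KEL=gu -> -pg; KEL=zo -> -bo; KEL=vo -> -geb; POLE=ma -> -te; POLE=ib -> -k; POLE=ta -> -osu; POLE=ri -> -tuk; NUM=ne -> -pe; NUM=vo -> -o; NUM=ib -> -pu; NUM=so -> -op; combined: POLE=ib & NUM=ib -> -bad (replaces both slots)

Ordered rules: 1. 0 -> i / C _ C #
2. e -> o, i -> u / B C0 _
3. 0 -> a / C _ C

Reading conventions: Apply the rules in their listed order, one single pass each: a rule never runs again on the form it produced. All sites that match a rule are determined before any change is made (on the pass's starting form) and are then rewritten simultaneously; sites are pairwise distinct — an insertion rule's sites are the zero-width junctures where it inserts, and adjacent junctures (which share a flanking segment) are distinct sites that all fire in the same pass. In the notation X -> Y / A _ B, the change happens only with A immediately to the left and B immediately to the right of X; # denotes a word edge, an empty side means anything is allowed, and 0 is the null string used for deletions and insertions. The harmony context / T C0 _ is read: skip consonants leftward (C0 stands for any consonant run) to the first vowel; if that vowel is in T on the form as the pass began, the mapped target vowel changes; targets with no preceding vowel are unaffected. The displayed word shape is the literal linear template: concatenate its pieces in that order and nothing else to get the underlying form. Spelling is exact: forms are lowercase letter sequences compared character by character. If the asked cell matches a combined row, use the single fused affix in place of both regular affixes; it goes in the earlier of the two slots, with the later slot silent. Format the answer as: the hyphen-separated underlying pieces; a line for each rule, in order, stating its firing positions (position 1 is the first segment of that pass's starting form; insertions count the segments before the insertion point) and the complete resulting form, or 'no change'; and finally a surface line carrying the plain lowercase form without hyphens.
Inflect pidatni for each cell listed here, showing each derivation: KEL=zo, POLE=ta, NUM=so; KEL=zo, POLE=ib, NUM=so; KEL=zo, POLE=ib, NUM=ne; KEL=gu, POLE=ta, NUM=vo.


cell KEL=zo, POLE=ta, NUM=so:
underlying: pidatni-osu-op-bo
1. 0 -> i / C _ C #: no change
2. e -> o, i -> u / B C0 _: fires at position(s) 7: pidatnuosuopbo
3. 0 -> a / C _ C: inserts after position(s) 5, 12: pidatanuosuopabo
surface: pidatanuosuopabo

cell KEL=zo, POLE=ib, NUM=so:
underlying: pidatni-k-op-bo
1. 0 -> i / C _ C #: no change
2. e -> o, i -> u / B C0 _: fires at position(s) 7: pidatnukopbo
3. 0 -> a / C _ C: inserts after position(s) 5, 10: pidatanukopabo
surface: pidatanukopabo

cell KEL=zo, POLE=ib, NUM=ne:
underlying: pidatni-k-pe-bo
1. 0 -> i / C _ C #: no change
2. e -> o, i -> u / B C0 _: fires at position(s) 7: pidatnukpebo
3. 0 -> a / C _ C: inserts after position(s) 5, 8: pidatanukapebo
surface: pidatanukapebo

cell KEL=gu, POLE=ta, NUM=vo:
underlying: pidatni-osu-o-pg
1. 0 -> i / C _ C #: inserts after position(s) 12: pidatniosuopig
2. e -> o, i -> u / B C0 _: fires at position(s) 7, 13: pidatnuosuopug
3. 0 -> a / C _ C: inserts after position(s) 5: pidatanuosuopug
surface: pidatanuosuopug


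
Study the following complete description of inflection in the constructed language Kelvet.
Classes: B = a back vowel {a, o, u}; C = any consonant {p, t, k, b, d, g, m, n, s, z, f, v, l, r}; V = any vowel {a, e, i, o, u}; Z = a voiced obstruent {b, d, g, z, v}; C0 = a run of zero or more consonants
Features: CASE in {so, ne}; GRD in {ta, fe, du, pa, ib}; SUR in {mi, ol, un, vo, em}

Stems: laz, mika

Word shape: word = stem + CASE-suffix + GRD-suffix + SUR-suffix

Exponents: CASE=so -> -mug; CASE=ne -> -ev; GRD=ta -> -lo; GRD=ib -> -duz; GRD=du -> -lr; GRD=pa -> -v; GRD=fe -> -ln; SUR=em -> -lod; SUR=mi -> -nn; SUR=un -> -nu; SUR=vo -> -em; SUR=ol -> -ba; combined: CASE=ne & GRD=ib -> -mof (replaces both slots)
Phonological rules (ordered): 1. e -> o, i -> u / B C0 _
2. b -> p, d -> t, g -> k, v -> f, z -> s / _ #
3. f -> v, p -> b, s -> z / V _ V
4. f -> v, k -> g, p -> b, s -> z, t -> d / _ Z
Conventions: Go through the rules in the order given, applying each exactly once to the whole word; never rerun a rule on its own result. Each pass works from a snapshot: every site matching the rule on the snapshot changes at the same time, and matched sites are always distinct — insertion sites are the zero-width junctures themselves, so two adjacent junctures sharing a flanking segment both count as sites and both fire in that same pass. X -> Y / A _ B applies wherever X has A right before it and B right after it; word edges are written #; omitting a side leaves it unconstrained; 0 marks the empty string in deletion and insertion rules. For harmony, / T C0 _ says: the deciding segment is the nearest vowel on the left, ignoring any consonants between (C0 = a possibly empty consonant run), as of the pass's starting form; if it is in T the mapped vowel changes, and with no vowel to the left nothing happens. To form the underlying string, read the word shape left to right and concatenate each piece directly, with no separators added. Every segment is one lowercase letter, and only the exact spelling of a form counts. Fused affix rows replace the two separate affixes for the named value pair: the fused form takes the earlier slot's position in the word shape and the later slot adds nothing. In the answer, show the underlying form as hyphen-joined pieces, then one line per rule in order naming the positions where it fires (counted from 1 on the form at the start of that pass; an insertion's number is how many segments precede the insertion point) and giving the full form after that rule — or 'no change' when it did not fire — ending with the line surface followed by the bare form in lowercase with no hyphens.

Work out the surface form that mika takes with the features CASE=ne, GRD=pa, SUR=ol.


underlying: mika-ev-v-ba
1. e -> o, i -> u / B C0 _: fires at position(s) 5: mikaovvba
2. b -> p, d -> t, g -> k, v -> f, z -> s / _ #: no change
3. f -> v, p -> b, s -> z / V _ V: no change
4. f -> v, k -> g, p -> b, s -> z, t -> d / _ Z: no change
surface: mikaovvba


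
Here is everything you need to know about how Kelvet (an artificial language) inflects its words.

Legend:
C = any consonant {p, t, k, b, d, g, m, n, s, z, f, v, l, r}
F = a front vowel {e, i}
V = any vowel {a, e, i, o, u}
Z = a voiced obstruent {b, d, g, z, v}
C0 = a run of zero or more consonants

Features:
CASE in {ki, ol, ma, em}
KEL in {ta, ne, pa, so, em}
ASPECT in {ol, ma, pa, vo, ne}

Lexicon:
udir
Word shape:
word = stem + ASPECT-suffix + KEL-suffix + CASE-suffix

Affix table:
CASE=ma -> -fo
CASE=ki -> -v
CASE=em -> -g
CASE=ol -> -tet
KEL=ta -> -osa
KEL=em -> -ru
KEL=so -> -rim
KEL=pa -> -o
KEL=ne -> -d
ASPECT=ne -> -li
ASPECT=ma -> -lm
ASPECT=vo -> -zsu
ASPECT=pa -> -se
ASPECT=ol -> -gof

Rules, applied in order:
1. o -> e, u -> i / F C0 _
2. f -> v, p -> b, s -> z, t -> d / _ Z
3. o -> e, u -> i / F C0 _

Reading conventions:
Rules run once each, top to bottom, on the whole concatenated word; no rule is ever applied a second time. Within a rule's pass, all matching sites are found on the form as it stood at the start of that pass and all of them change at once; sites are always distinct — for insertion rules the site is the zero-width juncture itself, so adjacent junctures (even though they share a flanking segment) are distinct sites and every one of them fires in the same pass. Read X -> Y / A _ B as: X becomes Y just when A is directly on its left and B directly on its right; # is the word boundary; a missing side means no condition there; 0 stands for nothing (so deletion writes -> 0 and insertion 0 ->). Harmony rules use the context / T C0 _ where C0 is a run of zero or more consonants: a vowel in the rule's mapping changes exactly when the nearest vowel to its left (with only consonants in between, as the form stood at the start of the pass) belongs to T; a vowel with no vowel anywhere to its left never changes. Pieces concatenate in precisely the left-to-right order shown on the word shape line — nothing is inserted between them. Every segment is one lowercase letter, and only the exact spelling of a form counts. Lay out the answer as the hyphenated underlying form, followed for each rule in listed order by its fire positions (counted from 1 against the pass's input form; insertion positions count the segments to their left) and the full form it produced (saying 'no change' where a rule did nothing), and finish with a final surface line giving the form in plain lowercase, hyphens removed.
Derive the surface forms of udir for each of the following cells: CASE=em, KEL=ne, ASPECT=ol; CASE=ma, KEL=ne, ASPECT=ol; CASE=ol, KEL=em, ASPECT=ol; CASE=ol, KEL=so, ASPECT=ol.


cell CASE=em, KEL=ne, ASPECT=ol:
underlying: udir-gof-d-g
1. o -> e, u -> i / F C0 _: fires at position(s) 6: udirgefdg
2. f -> v, p -> b, s -> z, t -> d / _ Z: fires at position(s) 7: udirgevdg
3. o -> e, u -> i / F C0 _: no change
surface: udirgevdg

cell CASE=ma, KEL=ne, ASPECT=ol:
underlying: udir-gof-d-fo
1. o -> e, u -> i / F C0 _: fires at position(s) 6: udirgefdfo
2. f -> v, p -> b, s -> z, t -> d / _ Z: fires at position(s) 7: udirgevdfo
3. o -> e, u -> i / F C0 _: fires at position(s) 10: udirgevdfe
surface: udirgevdfe

cell CASE=ol, KEL=em, ASPECT=ol:
underlying: udir-gof-ru-tet
1. o -> e, u -> i / F C0 _: fires at position(s) 6: udirgefrutet
2. f -> v, p -> b, s -> z, t -> d / _ Z: no change
3. o -> e, u -> i / F C0 _: fires at position(s) 9: udirgefritet
surface: udirgefritet

cell CASE=ol, KEL=so, ASPECT=ol:
underlying: udir-gof-rim-tet
1. o -> e, u -> i / F C0 _: fires at position(s) 6: udirgefrimtet
2. f -> v, p -> b, s -> z, t -> d / _ Z: no change
3. o -> e, u -> i / F C0 _: no change
surface: udirgefrimtet


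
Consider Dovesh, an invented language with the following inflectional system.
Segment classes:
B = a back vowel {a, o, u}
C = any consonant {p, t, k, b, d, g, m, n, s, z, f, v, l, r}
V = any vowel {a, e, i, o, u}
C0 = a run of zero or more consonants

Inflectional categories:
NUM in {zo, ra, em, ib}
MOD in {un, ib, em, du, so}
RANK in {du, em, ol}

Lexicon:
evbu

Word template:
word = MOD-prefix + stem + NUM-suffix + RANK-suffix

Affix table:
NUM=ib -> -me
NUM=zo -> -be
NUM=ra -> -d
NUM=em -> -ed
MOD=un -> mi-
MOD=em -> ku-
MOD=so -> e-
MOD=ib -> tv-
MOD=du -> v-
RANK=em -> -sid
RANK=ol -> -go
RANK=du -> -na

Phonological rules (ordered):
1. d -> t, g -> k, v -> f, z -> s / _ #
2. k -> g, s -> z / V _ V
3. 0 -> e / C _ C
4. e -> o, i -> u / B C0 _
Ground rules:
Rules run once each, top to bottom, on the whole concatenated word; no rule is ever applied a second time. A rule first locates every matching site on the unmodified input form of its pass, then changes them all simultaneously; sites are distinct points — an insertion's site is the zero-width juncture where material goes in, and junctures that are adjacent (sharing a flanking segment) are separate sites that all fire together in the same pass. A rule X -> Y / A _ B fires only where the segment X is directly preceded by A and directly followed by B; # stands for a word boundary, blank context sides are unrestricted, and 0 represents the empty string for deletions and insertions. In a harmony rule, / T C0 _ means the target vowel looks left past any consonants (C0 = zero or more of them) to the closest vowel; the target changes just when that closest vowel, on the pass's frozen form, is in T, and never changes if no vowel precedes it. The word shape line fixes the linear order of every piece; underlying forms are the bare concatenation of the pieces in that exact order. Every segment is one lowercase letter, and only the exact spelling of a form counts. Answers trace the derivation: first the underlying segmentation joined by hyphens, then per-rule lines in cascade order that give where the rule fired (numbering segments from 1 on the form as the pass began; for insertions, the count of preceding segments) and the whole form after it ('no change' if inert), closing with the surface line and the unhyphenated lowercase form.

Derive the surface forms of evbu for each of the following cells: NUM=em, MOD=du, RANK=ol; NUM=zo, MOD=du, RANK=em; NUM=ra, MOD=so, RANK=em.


cell NUM=em, MOD=du, RANK=ol:
underlying: v-evbu-ed-go
1. d -> t, g -> k, v -> f, z -> s / _ #: no change
2. k -> g, s -> z / V _ V: no change
3. 0 -> e / C _ C: inserts after position(s) 3, 7: vevebuedego
4. e -> o, i -> u / B C0 _: fires at position(s) 7: vevebuodego
surface: vevebuodego

cell NUM=zo, MOD=du, RANK=em:
underlying: v-evbu-be-sid
1. d -> t, g -> k, v -> f, z -> s / _ #: fires at position(s) 10: vevbubesit
2. k -> g, s -> z / V _ V: fires at position(s) 8: vevbubezit
3. 0 -> e / C _ C: inserts after position(s) 3: vevebubezit
4. e -> o, i -> u / B C0 _: fires at position(s) 8: vevebubozit
surface: vevebubozit

cell NUM=ra, MOD=so, RANK=em:
underlying: e-evbu-d-sid
1. d -> t, g -> k, v -> f, z -> s / _ #: fires at position(s) 9: eevbudsit
2. k -> g, s -> z / V _ V: no change
3. 0 -> e / C _ C: inserts after position(s) 3, 6: eevebudesit
4. e -> o, i -> u / B C0 _: fires at position(s) 8: eevebudosit
surface: eevebudosit


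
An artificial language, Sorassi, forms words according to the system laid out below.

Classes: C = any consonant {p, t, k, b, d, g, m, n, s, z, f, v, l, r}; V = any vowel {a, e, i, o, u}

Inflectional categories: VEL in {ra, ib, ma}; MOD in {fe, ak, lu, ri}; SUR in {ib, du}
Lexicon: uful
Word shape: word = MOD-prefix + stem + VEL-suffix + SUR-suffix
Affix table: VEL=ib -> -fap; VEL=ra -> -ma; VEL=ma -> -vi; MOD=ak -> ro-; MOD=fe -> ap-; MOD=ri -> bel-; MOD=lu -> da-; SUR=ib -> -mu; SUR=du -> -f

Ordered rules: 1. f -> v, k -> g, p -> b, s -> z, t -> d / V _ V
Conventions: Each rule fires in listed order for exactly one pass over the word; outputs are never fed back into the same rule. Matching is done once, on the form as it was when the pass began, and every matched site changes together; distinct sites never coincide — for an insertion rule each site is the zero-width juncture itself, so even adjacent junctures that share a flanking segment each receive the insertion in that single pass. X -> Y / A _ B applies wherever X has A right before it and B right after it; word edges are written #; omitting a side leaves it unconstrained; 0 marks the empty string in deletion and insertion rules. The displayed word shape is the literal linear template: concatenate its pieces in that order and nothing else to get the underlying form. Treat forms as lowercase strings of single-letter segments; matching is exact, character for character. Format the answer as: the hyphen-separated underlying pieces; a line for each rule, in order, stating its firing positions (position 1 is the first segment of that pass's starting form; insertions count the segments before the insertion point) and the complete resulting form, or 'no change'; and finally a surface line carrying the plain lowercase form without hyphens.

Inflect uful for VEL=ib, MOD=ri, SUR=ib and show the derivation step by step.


underlying: bel-uful-fap-mu
1. f -> v, k -> g, p -> b, s -> z, t -> d / V _ V: fires at position(s) 5: beluvulfapmu
surface: beluvulfapmu


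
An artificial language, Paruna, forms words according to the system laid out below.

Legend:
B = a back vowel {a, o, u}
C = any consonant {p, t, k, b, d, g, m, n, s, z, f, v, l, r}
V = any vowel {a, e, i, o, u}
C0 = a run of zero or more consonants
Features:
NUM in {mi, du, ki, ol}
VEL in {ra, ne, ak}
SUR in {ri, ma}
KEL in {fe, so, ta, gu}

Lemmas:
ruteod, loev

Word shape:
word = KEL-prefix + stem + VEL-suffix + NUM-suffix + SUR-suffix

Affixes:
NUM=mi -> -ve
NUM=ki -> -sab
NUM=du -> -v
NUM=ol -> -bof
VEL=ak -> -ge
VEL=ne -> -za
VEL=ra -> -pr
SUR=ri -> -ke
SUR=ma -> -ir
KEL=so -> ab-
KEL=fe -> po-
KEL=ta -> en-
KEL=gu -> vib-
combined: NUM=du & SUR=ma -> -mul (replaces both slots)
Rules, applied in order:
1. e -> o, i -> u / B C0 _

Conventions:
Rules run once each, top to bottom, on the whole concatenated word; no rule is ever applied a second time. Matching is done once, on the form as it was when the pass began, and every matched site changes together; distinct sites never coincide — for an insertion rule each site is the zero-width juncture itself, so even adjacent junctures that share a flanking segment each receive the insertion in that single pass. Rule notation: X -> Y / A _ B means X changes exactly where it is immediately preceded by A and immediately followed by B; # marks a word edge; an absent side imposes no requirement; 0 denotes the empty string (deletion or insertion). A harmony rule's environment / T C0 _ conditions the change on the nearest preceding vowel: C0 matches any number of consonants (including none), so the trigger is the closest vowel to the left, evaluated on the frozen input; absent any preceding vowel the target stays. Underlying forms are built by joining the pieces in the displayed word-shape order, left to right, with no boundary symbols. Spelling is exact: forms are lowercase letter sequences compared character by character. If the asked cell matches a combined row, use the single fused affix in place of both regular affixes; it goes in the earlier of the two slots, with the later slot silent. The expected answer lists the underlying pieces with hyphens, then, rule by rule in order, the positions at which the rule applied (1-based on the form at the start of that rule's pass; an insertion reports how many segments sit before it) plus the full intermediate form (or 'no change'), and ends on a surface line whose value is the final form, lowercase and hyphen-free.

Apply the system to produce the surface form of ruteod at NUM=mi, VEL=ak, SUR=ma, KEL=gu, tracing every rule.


underlying: vib-ruteod-ge-ve-ir
1. e -> o, i -> u / B C0 _: fires at position(s) 7, 11: vibrutoodgoveir
surface: vibrutoodgoveir


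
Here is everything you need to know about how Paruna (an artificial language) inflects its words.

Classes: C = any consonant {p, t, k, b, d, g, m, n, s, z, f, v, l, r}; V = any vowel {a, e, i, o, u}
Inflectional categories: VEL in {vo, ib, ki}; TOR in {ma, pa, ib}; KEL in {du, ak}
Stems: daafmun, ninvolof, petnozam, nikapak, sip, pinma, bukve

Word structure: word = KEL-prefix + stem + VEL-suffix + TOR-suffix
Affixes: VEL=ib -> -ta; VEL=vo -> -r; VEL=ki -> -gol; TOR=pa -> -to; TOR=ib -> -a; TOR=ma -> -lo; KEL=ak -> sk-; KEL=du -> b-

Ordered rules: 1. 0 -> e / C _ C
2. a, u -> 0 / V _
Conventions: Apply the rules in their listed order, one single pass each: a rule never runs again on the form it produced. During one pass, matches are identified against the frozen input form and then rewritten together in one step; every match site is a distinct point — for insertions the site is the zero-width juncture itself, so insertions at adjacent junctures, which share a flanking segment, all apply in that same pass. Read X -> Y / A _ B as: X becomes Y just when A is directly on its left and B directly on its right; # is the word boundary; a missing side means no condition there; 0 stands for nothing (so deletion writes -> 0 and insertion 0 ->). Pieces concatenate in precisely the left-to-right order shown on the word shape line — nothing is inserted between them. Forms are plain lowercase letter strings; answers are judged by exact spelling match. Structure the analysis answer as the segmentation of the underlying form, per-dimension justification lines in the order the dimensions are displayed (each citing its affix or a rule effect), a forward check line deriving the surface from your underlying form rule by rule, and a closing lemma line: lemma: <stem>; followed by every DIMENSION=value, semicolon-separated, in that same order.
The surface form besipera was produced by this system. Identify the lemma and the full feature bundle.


underlying: b-sip-r-a
VEL=vo - signalled by the affix -r
TOR=ib - signalled by the affix -a
KEL=du - signalled by the affix b-
check: bsipra -> besipera -> besipera
lemma: sip; VEL=vo; TOR=ib; KEL=du


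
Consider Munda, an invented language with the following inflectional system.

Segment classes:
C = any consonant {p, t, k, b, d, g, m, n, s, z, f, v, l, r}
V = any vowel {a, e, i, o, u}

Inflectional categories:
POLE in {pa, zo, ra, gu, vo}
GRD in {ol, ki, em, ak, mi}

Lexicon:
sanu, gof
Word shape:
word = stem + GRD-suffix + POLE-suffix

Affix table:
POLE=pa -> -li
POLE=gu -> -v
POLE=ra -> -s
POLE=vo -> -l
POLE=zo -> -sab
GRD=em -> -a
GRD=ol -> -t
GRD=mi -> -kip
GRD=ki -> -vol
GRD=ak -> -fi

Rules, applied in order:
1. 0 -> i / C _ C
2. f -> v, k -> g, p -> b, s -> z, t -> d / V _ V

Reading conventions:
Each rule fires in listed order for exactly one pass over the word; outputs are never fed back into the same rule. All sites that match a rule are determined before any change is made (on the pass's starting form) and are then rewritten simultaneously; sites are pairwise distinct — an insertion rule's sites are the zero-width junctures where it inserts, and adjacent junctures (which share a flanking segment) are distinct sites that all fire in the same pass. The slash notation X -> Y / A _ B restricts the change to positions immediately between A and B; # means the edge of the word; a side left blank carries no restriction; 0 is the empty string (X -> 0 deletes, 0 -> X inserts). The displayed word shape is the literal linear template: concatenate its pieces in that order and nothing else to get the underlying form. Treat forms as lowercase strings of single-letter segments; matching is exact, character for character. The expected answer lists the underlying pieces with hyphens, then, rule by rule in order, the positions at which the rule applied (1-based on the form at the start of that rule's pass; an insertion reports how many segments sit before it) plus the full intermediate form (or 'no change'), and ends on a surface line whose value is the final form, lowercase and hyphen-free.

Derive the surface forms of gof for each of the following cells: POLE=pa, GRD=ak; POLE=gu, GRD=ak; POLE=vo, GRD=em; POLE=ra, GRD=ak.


cell POLE=pa, GRD=ak:
underlying: gof-fi-li
1. 0 -> i / C _ C: inserts after position(s) 3: gofifili
2. f -> v, k -> g, p -> b, s -> z, t -> d / V _ V: fires at position(s) 3, 5: govivili
surface: govivili

cell POLE=gu, GRD=ak:
underlying: gof-fi-v
1. 0 -> i / C _ C: inserts after position(s) 3: gofifiv
2. f -> v, k -> g, p -> b, s -> z, t -> d / V _ V: fires at position(s) 3, 5: goviviv
surface: goviviv

cell POLE=vo, GRD=em:
underlying: gof-a-l
1. 0 -> i / C _ C: no change
2. f -> v, k -> g, p -> b, s -> z, t -> d / V _ V: fires at position(s) 3: goval
surface: goval

cell POLE=ra, GRD=ak:
underlying: gof-fi-s
1. 0 -> i / C _ C: inserts after position(s) 3: gofifis
2. f -> v, k -> g, p -> b, s -> z, t -> d / V _ V: fires at position(s) 3, 5: govivis
surface: govivis


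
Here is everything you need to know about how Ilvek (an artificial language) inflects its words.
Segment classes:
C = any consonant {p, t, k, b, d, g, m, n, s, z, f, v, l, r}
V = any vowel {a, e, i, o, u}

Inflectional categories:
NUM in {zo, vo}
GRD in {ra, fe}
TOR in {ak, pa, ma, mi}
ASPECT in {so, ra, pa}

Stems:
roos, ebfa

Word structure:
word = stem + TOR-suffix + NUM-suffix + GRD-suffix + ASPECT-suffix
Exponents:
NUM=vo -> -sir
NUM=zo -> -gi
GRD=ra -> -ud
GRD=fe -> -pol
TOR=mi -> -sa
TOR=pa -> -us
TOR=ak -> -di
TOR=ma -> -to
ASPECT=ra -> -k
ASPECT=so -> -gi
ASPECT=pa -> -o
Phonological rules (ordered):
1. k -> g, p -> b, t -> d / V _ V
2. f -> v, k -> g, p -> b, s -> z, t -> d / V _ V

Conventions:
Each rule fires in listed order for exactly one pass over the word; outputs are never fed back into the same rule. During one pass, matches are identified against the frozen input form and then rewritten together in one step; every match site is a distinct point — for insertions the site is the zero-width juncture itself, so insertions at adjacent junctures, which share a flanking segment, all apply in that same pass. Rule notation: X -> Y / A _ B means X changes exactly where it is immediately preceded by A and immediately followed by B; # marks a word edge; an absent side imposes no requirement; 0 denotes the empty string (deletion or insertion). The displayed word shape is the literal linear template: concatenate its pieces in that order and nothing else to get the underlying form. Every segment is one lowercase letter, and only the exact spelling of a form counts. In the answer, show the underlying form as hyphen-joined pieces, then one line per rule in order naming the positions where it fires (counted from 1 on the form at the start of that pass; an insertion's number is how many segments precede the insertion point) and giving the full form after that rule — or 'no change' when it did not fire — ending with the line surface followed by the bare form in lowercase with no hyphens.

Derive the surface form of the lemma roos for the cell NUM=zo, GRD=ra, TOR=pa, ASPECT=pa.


underlying: roos-us-gi-ud-o
1. k -> g, p -> b, t -> d / V _ V: no change
2. f -> v, k -> g, p -> b, s -> z, t -> d / V _ V: fires at position(s) 4: roozusgiudo
surface: roozusgiudo


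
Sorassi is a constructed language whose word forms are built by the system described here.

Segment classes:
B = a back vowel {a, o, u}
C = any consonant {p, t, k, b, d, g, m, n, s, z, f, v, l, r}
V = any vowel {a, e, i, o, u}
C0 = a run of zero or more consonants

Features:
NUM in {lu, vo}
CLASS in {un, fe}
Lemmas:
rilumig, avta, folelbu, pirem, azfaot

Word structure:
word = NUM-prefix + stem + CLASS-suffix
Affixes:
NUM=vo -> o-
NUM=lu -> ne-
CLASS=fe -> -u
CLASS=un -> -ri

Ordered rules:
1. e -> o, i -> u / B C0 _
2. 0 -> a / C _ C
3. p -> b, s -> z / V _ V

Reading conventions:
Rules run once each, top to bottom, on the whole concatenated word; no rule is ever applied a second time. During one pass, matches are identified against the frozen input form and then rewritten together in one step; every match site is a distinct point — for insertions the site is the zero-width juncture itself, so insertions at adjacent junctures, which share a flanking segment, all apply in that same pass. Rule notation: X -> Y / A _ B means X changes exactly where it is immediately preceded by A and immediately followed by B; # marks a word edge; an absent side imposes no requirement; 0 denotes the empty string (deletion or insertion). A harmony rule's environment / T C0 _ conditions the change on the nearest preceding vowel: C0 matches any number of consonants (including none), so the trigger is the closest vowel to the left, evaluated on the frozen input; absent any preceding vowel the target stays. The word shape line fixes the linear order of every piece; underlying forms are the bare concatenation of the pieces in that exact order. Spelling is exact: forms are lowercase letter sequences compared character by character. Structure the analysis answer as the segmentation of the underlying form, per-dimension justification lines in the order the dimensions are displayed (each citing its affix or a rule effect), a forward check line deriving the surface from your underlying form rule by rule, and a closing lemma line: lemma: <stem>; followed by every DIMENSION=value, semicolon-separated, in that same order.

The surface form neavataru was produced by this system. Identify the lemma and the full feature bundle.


underlying: ne-avta-ri
NUM=lu - signalled by the affix ne-
CLASS=un - signalled by the affix -ri
check: neavtari -> neavtaru -> neavataru -> neavataru
lemma: avta; NUM=lu; CLASS=un


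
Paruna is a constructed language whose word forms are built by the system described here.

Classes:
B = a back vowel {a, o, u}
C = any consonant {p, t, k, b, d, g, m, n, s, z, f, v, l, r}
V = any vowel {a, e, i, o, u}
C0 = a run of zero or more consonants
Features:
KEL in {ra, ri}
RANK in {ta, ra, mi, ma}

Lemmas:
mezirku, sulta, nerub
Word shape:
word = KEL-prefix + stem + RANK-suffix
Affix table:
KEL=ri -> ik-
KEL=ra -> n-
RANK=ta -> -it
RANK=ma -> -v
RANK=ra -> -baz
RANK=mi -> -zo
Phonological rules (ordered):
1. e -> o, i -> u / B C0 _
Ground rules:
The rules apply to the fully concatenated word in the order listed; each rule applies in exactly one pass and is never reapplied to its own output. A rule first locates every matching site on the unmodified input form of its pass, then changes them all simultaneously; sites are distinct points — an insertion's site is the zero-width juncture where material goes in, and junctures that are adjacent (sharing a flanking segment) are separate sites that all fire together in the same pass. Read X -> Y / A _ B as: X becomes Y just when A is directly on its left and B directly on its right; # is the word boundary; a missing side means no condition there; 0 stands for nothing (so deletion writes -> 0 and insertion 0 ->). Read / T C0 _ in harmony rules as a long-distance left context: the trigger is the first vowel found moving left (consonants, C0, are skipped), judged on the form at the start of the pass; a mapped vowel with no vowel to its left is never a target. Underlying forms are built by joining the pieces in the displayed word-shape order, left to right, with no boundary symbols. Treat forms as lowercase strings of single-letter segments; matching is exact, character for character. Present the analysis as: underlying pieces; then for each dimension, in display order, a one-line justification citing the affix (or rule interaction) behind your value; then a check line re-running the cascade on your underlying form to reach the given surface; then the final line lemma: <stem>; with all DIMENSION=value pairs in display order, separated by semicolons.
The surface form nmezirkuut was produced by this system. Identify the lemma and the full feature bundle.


underlying: n-mezirku-it
KEL=ra - signalled by the affix n-
RANK=ta - signalled by the affix -it
check: nmezirkuit -> nmezirkuut
lemma: mezirku; KEL=ra; RANK=ta


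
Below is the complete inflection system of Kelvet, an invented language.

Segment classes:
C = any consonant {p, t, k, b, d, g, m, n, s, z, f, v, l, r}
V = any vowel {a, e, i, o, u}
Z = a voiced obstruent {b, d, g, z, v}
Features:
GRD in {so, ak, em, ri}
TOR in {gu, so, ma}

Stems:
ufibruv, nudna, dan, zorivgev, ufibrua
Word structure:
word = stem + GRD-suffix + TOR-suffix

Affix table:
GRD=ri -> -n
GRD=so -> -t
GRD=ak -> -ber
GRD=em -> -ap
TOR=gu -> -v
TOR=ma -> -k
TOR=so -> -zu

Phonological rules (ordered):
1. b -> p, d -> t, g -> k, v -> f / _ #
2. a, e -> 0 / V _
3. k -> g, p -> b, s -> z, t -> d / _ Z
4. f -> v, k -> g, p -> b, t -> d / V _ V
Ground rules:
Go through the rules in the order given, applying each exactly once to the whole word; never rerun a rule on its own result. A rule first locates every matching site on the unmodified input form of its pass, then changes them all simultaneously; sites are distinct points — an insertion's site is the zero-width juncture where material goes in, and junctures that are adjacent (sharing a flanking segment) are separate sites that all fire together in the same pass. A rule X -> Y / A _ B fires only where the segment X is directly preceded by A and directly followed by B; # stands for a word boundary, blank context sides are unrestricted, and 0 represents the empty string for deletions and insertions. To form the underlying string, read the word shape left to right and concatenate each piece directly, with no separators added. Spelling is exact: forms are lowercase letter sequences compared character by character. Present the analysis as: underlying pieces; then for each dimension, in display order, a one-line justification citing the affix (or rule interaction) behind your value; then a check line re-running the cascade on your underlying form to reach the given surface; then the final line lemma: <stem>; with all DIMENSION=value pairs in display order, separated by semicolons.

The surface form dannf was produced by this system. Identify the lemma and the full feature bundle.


underlying: dan-n-v
GRD=ri - signalled by the affix -n
TOR=gu - signalled by the affix -v
check: dannv -> dannf -> dannf -> dannf -> dannf
lemma: dan; GRD=ri; TOR=gu


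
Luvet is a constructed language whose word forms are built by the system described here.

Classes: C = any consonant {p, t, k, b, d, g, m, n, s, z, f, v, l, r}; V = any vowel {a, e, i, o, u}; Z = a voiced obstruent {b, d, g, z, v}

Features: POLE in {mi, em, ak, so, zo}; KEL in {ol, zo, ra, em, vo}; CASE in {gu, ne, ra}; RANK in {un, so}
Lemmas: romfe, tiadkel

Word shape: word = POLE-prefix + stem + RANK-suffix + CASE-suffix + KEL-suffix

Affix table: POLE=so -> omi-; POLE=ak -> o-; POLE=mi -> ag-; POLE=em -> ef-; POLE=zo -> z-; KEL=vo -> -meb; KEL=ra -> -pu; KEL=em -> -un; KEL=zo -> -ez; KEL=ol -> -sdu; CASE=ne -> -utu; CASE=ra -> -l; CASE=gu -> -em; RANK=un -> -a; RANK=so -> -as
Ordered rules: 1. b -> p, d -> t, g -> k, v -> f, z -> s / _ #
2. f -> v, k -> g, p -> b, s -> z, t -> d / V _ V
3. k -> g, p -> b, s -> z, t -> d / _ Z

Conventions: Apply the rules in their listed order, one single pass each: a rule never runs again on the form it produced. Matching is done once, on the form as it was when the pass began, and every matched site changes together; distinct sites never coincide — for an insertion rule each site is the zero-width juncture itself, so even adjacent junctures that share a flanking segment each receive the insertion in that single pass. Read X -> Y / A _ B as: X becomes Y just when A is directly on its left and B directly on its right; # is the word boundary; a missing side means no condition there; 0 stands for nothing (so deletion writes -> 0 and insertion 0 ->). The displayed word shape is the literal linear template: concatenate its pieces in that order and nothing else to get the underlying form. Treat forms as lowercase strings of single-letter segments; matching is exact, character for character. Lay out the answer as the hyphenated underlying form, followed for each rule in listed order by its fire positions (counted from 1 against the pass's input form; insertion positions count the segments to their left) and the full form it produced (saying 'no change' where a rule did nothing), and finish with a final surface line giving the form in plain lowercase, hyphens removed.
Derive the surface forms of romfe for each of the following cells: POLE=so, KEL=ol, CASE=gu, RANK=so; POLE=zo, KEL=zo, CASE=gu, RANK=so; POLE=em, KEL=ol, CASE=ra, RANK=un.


cell POLE=so, KEL=ol, CASE=gu, RANK=so:
underlying: omi-romfe-as-em-sdu
1. b -> p, d -> t, g -> k, v -> f, z -> s / _ #: no change
2. f -> v, k -> g, p -> b, s -> z, t -> d / V _ V: fires at position(s) 10: omiromfeazemsdu
3. k -> g, p -> b, s -> z, t -> d / _ Z: fires at position(s) 13: omiromfeazemzdu
surface: omiromfeazemzdu

cell POLE=zo, KEL=zo, CASE=gu, RANK=so:
underlying: z-romfe-as-em-ez
1. b -> p, d -> t, g -> k, v -> f, z -> s / _ #: fires at position(s) 12: zromfeasemes
2. f -> v, k -> g, p -> b, s -> z, t -> d / V _ V: fires at position(s) 8: zromfeazemes
3. k -> g, p -> b, s -> z, t -> d / _ Z: no change
surface: zromfeazemes

cell POLE=em, KEL=ol, CASE=ra, RANK=un:
underlying: ef-romfe-a-l-sdu
1. b -> p, d -> t, g -> k, v -> f, z -> s / _ #: no change
2. f -> v, k -> g, p -> b, s -> z, t -> d / V _ V: no change
3. k -> g, p -> b, s -> z, t -> d / _ Z: fires at position(s) 10: efromfealzdu
surface: efromfealzdu
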